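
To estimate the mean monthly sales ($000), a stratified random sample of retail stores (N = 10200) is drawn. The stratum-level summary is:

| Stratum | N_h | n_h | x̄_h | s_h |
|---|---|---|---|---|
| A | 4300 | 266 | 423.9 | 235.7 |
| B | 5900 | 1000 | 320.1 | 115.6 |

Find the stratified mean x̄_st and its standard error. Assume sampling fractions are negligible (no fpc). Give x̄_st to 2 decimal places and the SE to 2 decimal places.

x̄_st ≈ 363.86, SE ≈ 6.45

x̄_st = Σ W_h x̄_h = (4300·423.9 + 5900·320.1)/10200 = 363.85882
V̂(x̄_st) = Σ W_h² s_h²/n_h, with W_h = N_h/N and N = 10200:
  stratum A: (4300/10200)²·235.7²/266 = 37.1171
  stratum B: (5900/10200)²·115.6²/1000 = 4.47115
V̂(x̄_st) = 41.5883
SE(x̄_st) = √41.5883 = 6.4489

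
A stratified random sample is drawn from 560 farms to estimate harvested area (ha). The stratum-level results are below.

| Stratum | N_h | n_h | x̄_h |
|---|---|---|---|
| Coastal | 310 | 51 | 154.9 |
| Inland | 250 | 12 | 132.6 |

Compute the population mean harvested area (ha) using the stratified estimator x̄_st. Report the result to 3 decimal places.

N = Σ N_h = 560. Stratum weights W_h = N_h/N.
x̄_st = (310·154.9 + 250·132.6) / 560 = 144.94464

x̄_st ≈ 144.945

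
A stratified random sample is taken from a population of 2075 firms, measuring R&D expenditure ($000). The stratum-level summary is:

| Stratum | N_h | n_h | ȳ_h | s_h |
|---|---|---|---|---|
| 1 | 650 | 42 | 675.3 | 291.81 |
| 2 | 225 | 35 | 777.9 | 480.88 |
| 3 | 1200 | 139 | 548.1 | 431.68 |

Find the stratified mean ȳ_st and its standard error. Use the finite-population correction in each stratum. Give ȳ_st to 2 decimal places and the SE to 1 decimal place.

ȳ_st ≈ 612.86, SE ≈ 25.5

ȳ_st = Σ W_h ȳ_h = (650·675.3 + 225·777.9 + 1200·548.1)/2075 = 612.86386
V̂(ȳ_st) = Σ W_h² (1 − n_h/N_h) s_h²/n_h, with W_h = N_h/N and N = 2075:
  stratum 1: (650/2075)²·(1 − 42/650)·291.81²/42 = 186.094
  stratum 2: (225/2075)²·(1 − 35/225)·480.88²/35 = 65.6002
  stratum 3: (1200/2075)²·(1 − 139/1200)·431.68²/139 = 396.433
V̂(ȳ_st) = 648.127
SE(ȳ_st) = √648.127 = 25.4583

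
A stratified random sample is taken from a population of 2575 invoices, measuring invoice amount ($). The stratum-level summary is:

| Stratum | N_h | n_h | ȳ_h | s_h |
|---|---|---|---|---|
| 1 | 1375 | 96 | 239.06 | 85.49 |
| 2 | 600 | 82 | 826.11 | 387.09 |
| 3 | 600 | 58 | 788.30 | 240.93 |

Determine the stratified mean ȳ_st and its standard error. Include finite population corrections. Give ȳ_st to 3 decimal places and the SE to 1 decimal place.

ȳ_st ≈ 503.827, SE ≈ 12.4

ȳ_st = Σ W_h ȳ_h = (1375·239.06 + 600·826.11 + 600·788.30)/2575 = 503.82660
V̂(ȳ_st) = Σ W_h² (1 − n_h/N_h) s_h²/n_h, with W_h = N_h/N and N = 2575:
  stratum 1: (1375/2575)²·(1 − 96/1375)·85.49²/96 = 20.1919
  stratum 2: (600/2575)²·(1 − 82/600)·387.09²/82 = 85.6518
  stratum 3: (600/2575)²·(1 − 58/600)·240.93²/58 = 49.0851
V̂(ȳ_st) = 154.929
SE(ȳ_st) = √154.929 = 12.447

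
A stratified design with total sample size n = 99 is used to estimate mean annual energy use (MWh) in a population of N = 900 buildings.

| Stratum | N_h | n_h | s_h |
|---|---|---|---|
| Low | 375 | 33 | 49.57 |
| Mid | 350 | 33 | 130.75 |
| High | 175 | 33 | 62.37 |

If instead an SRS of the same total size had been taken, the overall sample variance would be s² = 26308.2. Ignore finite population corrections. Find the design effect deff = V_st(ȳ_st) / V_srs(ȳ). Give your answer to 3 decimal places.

deff ≈ 0.360

V̂(ȳ_st) = Σ W_h² s_h²/n_h, with W_h = N_h/N and N = 900:
  stratum Low: (375/900)²·49.57²/33 = 12.9271
  stratum Mid: (350/900)²·130.75²/33 = 78.3467
  stratum High: (175/900)²·62.37²/33 = 4.45686
V_st = 95.7306
V_srs = s²/n = 26308.2/99 = 265.739
deff = V_st / V_srs = 95.7306/265.739 = 0.3602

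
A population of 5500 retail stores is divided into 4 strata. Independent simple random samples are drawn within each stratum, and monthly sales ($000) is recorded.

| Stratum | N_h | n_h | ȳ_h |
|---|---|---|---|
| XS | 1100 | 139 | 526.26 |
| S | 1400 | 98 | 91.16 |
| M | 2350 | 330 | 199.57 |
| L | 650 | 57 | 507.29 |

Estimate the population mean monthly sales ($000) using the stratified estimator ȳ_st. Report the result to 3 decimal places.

N = Σ N_h = 5500. Stratum weights W_h = N_h/N.
ȳ_st = (1100·526.26 + 1400·91.16 + 2350·199.57 + 650·507.29) / 5500 = 273.67964

ȳ_st ≈ 273.680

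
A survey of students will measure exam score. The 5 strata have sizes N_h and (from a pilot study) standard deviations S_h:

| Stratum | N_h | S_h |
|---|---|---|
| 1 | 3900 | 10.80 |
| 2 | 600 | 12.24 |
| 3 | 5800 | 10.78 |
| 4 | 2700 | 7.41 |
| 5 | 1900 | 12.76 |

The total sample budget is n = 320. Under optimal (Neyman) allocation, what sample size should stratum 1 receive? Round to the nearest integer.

86

Neyman allocation: n_h = n · N_h S_h / Σ N_i S_i, with n = 320.
  stratum 1: N_h·S_h = 3900·10.80 = 42120.00
  stratum 2: N_h·S_h = 600·12.24 = 7344.00
  stratum 3: N_h·S_h = 5800·10.78 = 62524.00
  stratum 4: N_h·S_h = 2700·7.41 = 20007.00
  stratum 5: N_h·S_h = 1900·12.76 = 24244.00
Σ N_h S_h = 156239.00
n for stratum 1 = 320·42120.00/156239.00 = 86.268 → 86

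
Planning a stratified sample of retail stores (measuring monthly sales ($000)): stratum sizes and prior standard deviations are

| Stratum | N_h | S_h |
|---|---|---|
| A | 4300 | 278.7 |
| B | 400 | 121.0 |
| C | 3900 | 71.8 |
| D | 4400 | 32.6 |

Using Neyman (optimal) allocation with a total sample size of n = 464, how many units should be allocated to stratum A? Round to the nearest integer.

Neyman allocation: n_h = n · N_h S_h / Σ N_i S_i, with n = 464.
  stratum A: N_h·S_h = 4300·278.7 = 1198410.00
  stratum B: N_h·S_h = 400·121.0 = 48400.00
  stratum C: N_h·S_h = 3900·71.8 = 280020.00
  stratum D: N_h·S_h = 4400·32.6 = 143440.00
Σ N_h S_h = 1670270.00
n for stratum A = 464·1198410.00/1670270.00 = 332.918 → 333

333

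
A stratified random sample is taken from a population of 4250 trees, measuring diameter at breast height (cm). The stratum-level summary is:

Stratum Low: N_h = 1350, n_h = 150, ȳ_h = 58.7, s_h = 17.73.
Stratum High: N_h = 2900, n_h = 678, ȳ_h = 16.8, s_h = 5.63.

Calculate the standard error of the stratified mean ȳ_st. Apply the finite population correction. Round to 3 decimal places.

V̂(ȳ_st) = Σ W_h² (1 − n_h/N_h) s_h²/n_h, with W_h = N_h/N and N = 4250:
  stratum Low: (1350/4250)²·(1 − 150/1350)·17.73²/150 = 0.187959
  stratum High: (2900/4250)²·(1 − 678/2900)·5.63²/678 = 0.0166783
V̂(ȳ_st) = 0.204637
SE(ȳ_st) = √0.204637 = 0.452369

SE(ȳ_st) ≈ 0.452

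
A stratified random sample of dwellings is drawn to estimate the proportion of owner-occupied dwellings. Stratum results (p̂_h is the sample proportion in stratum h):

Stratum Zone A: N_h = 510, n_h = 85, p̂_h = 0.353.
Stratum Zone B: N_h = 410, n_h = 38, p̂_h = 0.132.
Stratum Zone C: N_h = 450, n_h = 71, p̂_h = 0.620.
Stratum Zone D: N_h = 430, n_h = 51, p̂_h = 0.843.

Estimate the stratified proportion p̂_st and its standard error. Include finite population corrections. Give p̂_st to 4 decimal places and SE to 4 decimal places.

p̂_st ≈ 0.4865, SE ≈ 0.0253

N = 1800; stratum weights W_h = N_h/N.
p̂_st = Σ W_h p̂_h = (510·0.353 + 410·0.132 + 450·0.620 + 430·0.843)/1800 = 0.48647
V̂(p̂_st) = Σ W_h² (1 − n_h/N_h) p̂_h(1−p̂_h)/(n_h−1):
  stratum Zone A: (510/1800)²·(1 − 85/510)·0.353·0.647/84 = 0.000181892
  stratum Zone B: (410/1800)²·(1 − 38/410)·0.132·0.868/37 = 0.000145772
  stratum Zone C: (450/1800)²·(1 − 71/450)·0.620·0.380/70 = 0.000177167
  stratum Zone D: (430/1800)²·(1 − 51/430)·0.843·0.157/50 = 0.000133143
V̂(p̂_st) = 0.000637975; SE = √V̂ = 0.0252582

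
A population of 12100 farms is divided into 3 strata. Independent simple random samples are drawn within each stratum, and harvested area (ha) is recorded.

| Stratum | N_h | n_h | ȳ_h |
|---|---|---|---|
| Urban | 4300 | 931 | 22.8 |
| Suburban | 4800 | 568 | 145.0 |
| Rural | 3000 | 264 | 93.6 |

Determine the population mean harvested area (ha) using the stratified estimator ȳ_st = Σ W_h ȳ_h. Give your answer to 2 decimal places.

N = Σ N_h = 12100. Stratum weights W_h = N_h/N.
ȳ_st = (4300·22.8 + 4800·145.0 + 3000·93.6) / 12100 = 88.8298

ȳ_st ≈ 88.83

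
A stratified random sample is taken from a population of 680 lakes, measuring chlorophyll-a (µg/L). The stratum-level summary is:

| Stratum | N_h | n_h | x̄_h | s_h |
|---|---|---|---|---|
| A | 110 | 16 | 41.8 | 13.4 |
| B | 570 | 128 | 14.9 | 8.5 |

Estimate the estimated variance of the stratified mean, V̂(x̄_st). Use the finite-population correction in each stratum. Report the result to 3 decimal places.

V̂(x̄_st) = Σ W_h² (1 − n_h/N_h) s_h²/n_h, with W_h = N_h/N and N = 680:
  stratum A: (110/680)²·(1 − 16/110)·13.4²/16 = 0.250953
  stratum B: (570/680)²·(1 − 128/570)·8.5²/128 = 0.307544
V̂(x̄_st) = 0.558497

V̂(x̄_st) ≈ 0.558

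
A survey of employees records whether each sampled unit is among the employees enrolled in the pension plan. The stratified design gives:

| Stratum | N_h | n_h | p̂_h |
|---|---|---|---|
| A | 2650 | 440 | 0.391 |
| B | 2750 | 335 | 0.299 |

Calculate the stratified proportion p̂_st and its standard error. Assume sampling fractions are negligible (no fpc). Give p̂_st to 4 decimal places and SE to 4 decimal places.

p̂_st ≈ 0.3441, SE ≈ 0.0171

N = 5400; stratum weights W_h = N_h/N.
p̂_st = Σ W_h p̂_h = (2650·0.391 + 2750·0.299)/5400 = 0.34415
V̂(p̂_st) = Σ W_h² p̂_h(1−p̂_h)/(n_h−1):
  stratum A: (2650/5400)²·0.391·0.609/439 = 0.000130627
  stratum B: (2750/5400)²·0.299·0.701/334 = 0.00016275
V̂(p̂_st) = 0.000293377; SE = √V̂ = 0.0171283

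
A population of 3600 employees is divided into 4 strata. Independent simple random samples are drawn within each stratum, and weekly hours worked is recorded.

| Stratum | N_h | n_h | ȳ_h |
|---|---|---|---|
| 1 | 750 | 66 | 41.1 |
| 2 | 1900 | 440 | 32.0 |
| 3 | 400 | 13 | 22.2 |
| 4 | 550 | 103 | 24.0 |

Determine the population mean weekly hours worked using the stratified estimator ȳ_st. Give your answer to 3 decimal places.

N = Σ N_h = 3600. Stratum weights W_h = N_h/N.
ȳ_st = (750·41.1 + 1900·32.0 + 400·22.2 + 550·24.0) / 3600 = 31.58472

ȳ_st ≈ 31.585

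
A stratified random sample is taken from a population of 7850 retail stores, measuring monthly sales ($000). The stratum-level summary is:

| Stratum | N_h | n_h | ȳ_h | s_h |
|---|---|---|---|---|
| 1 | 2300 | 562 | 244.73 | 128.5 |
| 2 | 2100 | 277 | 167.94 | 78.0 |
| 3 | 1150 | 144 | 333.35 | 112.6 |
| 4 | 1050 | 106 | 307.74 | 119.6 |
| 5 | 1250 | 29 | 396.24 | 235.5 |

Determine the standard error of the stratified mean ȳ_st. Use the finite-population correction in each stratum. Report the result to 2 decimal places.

V̂(ȳ_st) = Σ W_h² (1 − n_h/N_h) s_h²/n_h, with W_h = N_h/N and N = 7850:
  stratum 1: (2300/7850)²·(1 − 562/2300)·128.5²/562 = 1.90594
  stratum 2: (2100/7850)²·(1 − 277/2100)·78.0²/277 = 1.36451
  stratum 3: (1150/7850)²·(1 − 144/1150)·112.6²/144 = 1.65299
  stratum 4: (1050/7850)²·(1 − 106/1050)·119.6²/106 = 2.17059
  stratum 5: (1250/7850)²·(1 − 29/1250)·235.5²/29 = 47.3664
V̂(ȳ_st) = 54.4604
SE(ȳ_st) = √54.4604 = 7.37973

SE(ȳ_st) ≈ 7.38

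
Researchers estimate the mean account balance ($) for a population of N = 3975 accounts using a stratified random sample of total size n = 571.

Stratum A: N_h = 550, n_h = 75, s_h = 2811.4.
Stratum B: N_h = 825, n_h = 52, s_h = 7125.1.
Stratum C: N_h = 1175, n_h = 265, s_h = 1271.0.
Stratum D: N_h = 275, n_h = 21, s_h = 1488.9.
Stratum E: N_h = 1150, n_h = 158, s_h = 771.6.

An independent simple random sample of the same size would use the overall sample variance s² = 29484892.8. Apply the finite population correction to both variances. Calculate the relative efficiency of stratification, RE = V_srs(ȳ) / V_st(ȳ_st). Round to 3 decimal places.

RE ≈ 1.045

V̂(ȳ_st) = Σ W_h² (1 − n_h/N_h) s_h²/n_h, with W_h = N_h/N and N = 3975:
  stratum A: (550/3975)²·(1 − 75/550)·2811.4²/75 = 1742.47
  stratum B: (825/3975)²·(1 − 52/825)·7125.1²/52 = 39403.8
  stratum C: (1175/3975)²·(1 − 265/1175)·1271.0²/265 = 412.525
  stratum D: (275/3975)²·(1 − 21/275)·1488.9²/21 = 466.664
  stratum E: (1150/3975)²·(1 − 158/1150)·771.6²/158 = 272.059
V_st = 42297.5
V_srs = (1 − 571/3975)·29484892.8/571 = 44219.7
Relative efficiency = V_srs / V_st = 44219.7/42297.5 = 1.0454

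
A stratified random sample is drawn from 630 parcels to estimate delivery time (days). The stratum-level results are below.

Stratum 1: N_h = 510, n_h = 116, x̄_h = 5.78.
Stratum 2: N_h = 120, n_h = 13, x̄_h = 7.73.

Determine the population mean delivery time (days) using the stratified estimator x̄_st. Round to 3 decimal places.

N = Σ N_h = 630. Stratum weights W_h = N_h/N.
x̄_st = (510·5.78 + 120·7.73) / 630 = 6.15143

x̄_st ≈ 6.151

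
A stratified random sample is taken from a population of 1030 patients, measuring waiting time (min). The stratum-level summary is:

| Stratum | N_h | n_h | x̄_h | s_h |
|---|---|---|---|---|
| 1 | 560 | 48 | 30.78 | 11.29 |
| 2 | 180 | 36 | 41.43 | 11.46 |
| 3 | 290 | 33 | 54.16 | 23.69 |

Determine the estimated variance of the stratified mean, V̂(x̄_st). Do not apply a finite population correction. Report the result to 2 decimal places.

V̂(x̄_st) ≈ 2.24

V̂(x̄_st) = Σ W_h² s_h²/n_h, with W_h = N_h/N and N = 1030:
  stratum 1: (560/1030)²·11.29²/48 = 0.784961
  stratum 2: (180/1030)²·11.46²/36 = 0.111413
  stratum 3: (290/1030)²·23.69²/33 = 1.34815
V̂(x̄_st) = 2.24452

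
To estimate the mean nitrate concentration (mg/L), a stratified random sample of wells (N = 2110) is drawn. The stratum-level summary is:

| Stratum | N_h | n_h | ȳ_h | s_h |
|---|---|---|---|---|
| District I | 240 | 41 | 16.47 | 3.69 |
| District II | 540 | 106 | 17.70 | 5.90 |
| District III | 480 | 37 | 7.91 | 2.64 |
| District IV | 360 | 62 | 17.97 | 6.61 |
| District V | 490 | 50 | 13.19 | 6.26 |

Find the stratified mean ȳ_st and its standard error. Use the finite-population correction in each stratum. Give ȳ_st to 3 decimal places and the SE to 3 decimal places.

ȳ_st = Σ W_h ȳ_h = (240·16.47 + 540·17.70 + 480·7.91 + 360·17.97 + 490·13.19)/2110 = 14.33171
V̂(ȳ_st) = Σ W_h² (1 − n_h/N_h) s_h²/n_h, with W_h = N_h/N and N = 2110:
  stratum District I: (240/2110)²·(1 − 41/240)·3.69²/41 = 0.00356261
  stratum District II: (540/2110)²·(1 − 106/540)·5.90²/106 = 0.0172869
  stratum District III: (480/2110)²·(1 − 37/480)·2.64²/37 = 0.00899676
  stratum District IV: (360/2110)²·(1 − 62/360)·6.61²/62 = 0.0169811
  stratum District V: (490/2110)²·(1 − 50/490)·6.26²/50 = 0.0379544
V̂(ȳ_st) = 0.0847818
SE(ȳ_st) = √0.0847818 = 0.291173

ȳ_st ≈ 14.332, SE ≈ 0.291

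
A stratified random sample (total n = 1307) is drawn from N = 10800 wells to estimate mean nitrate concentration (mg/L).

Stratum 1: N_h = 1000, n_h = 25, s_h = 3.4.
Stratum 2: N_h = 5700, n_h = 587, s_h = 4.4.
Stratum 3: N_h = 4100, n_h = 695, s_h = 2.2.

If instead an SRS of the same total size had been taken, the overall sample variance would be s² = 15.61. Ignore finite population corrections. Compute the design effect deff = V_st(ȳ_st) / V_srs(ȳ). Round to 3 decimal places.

V̂(ȳ_st) = Σ W_h² s_h²/n_h, with W_h = N_h/N and N = 10800:
  stratum 1: (1000/10800)²·3.4²/25 = 0.00396433
  stratum 2: (5700/10800)²·4.4²/587 = 0.00918691
  stratum 3: (4100/10800)²·2.2²/695 = 0.00100365
V_st = 0.0141549
V_srs = s²/n = 15.61/1307 = 0.0119434
deff = V_st / V_srs = 0.0141549/0.0119434 = 1.1852

deff ≈ 1.185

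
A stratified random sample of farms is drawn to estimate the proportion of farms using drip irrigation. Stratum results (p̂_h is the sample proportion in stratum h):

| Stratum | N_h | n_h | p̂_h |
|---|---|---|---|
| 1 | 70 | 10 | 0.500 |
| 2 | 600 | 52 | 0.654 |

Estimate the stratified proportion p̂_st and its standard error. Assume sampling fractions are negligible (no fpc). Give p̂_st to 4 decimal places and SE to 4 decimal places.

N = 670; stratum weights W_h = N_h/N.
p̂_st = Σ W_h p̂_h = (70·0.500 + 600·0.654)/670 = 0.63791
V̂(p̂_st) = Σ W_h² p̂_h(1−p̂_h)/(n_h−1):
  stratum 1: (70/670)²·0.500·0.500/9 = 0.00030321
  stratum 2: (600/670)²·0.654·0.346/51 = 0.00355825
V̂(p̂_st) = 0.00386146; SE = √V̂ = 0.0621407

p̂_st ≈ 0.6379, SE ≈ 0.0621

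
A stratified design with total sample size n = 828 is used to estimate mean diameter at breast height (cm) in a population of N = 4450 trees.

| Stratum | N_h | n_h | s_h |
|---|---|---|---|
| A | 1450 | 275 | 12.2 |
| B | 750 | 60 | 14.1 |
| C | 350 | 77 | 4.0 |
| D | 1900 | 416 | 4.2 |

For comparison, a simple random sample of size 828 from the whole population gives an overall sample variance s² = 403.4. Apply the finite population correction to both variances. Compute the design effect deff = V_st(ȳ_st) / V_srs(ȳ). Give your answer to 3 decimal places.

deff ≈ 0.354

V̂(ȳ_st) = Σ W_h² (1 − n_h/N_h) s_h²/n_h, with W_h = N_h/N and N = 4450:
  stratum A: (1450/4450)²·(1 − 275/1450)·12.2²/275 = 0.0465664
  stratum B: (750/4450)²·(1 − 60/750)·14.1²/60 = 0.0865919
  stratum C: (350/4450)²·(1 − 77/350)·4.0²/77 = 0.00100263
  stratum D: (1900/4450)²·(1 − 416/1900)·4.2²/416 = 0.00603772
V_st = 0.140199
V_srs = (1 − 828/4450)·403.4/828 = 0.396546
deff = V_st / V_srs = 0.140199/0.396546 = 0.3535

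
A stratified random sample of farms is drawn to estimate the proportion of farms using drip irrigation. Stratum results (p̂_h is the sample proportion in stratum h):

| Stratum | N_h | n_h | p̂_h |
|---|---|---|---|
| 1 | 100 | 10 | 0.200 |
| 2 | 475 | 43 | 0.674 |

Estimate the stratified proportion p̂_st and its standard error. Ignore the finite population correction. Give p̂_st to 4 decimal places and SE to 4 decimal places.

N = 575; stratum weights W_h = N_h/N.
p̂_st = Σ W_h p̂_h = (100·0.200 + 475·0.674)/575 = 0.59157
V̂(p̂_st) = Σ W_h² p̂_h(1−p̂_h)/(n_h−1):
  stratum 1: (100/575)²·0.200·0.800/9 = 0.000537702
  stratum 2: (475/575)²·0.674·0.326/42 = 0.00357009
V̂(p̂_st) = 0.0041078; SE = √V̂ = 0.0640921

p̂_st ≈ 0.5916, SE ≈ 0.0641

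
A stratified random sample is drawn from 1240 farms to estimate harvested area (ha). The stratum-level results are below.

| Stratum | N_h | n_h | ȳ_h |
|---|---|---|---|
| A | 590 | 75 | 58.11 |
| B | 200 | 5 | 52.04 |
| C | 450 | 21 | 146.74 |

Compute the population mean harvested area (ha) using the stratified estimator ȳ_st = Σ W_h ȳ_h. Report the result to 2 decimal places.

ȳ_st ≈ 89.30

N = Σ N_h = 1240. Stratum weights W_h = N_h/N.
ȳ_st = (590·58.11 + 200·52.04 + 450·146.74) / 1240 = 89.2951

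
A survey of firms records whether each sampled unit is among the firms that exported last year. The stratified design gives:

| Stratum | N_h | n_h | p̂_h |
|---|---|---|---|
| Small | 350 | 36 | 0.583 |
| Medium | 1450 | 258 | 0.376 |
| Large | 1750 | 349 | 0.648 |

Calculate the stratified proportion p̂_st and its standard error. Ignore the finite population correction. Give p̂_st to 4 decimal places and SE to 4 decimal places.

p̂_st ≈ 0.5305, SE ≈ 0.0195

N = 3550; stratum weights W_h = N_h/N.
p̂_st = Σ W_h p̂_h = (350·0.583 + 1450·0.376 + 1750·0.648)/3550 = 0.53049
V̂(p̂_st) = Σ W_h² p̂_h(1−p̂_h)/(n_h−1):
  stratum Small: (350/3550)²·0.583·0.417/35 = 6.75174e-05
  stratum Medium: (1450/3550)²·0.376·0.624/257 = 0.000152307
  stratum Large: (1750/3550)²·0.648·0.352/348 = 0.000159279
V̂(p̂_st) = 0.000379103; SE = √V̂ = 0.0194706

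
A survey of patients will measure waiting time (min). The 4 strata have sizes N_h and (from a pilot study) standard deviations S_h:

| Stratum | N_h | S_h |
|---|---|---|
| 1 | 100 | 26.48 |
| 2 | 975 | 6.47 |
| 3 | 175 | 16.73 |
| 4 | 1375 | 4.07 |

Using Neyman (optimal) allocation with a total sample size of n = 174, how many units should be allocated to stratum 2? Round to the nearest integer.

63

Neyman allocation: n_h = n · N_h S_h / Σ N_i S_i, with n = 174.
  stratum 1: N_h·S_h = 100·26.48 = 2648.00
  stratum 2: N_h·S_h = 975·6.47 = 6308.25
  stratum 3: N_h·S_h = 175·16.73 = 2927.75
  stratum 4: N_h·S_h = 1375·4.07 = 5596.25
Σ N_h S_h = 17480.25
n for stratum 2 = 174·6308.25/17480.25 = 62.793 → 63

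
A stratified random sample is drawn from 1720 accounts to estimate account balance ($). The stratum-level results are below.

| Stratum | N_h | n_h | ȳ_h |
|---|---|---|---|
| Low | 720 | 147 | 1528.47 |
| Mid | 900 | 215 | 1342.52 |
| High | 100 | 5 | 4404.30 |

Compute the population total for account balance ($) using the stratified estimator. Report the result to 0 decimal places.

τ̂_st ≈ 2749196

τ̂_st = Σ N_h ȳ_h = 720·1528.47 + 900·1342.52 + 100·4404.30 = 2749196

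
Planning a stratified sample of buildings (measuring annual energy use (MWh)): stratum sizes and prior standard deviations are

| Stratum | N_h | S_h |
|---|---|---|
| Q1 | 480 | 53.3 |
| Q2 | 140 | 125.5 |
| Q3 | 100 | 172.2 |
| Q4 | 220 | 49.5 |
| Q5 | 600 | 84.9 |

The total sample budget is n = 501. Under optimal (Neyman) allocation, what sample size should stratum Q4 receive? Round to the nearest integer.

Neyman allocation: n_h = n · N_h S_h / Σ N_i S_i, with n = 501.
  stratum Q1: N_h·S_h = 480·53.3 = 25584.00
  stratum Q2: N_h·S_h = 140·125.5 = 17570.00
  stratum Q3: N_h·S_h = 100·172.2 = 17220.00
  stratum Q4: N_h·S_h = 220·49.5 = 10890.00
  stratum Q5: N_h·S_h = 600·84.9 = 50940.00
Σ N_h S_h = 122204.00
n for stratum Q4 = 501·10890.00/122204.00 = 44.646 → 45

45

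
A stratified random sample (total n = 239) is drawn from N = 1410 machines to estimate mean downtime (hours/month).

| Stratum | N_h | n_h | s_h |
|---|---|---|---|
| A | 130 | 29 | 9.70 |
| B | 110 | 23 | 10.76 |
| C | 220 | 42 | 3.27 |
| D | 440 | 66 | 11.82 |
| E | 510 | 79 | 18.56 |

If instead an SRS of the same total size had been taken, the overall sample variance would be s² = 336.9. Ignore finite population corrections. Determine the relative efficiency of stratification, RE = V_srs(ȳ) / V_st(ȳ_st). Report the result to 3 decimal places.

RE ≈ 1.676

V̂(ȳ_st) = Σ W_h² s_h²/n_h, with W_h = N_h/N and N = 1410:
  stratum A: (130/1410)²·9.70²/29 = 0.02758
  stratum B: (110/1410)²·10.76²/23 = 0.0306368
  stratum C: (220/1410)²·3.27²/42 = 0.00619803
  stratum D: (440/1410)²·11.82²/66 = 0.206138
  stratum E: (510/1410)²·18.56²/79 = 0.570468
V_st = 0.84102
V_srs = s²/n = 336.9/239 = 1.40962
Relative efficiency = V_srs / V_st = 1.40962/0.84102 = 1.6761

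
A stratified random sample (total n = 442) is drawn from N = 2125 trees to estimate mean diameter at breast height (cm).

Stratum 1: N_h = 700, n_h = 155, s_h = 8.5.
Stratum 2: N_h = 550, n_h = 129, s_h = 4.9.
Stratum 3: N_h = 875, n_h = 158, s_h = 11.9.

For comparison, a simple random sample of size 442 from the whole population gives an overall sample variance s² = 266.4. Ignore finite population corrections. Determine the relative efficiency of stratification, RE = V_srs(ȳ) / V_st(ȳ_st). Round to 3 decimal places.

V̂(ȳ_st) = Σ W_h² s_h²/n_h, with W_h = N_h/N and N = 2125:
  stratum 1: (700/2125)²·8.5²/155 = 0.0505806
  stratum 2: (550/2125)²·4.9²/129 = 0.0124684
  stratum 3: (875/2125)²·11.9²/158 = 0.151962
V_st = 0.215011
V_srs = s²/n = 266.4/442 = 0.602715
Relative efficiency = V_srs / V_st = 0.602715/0.215011 = 2.8032

RE ≈ 2.803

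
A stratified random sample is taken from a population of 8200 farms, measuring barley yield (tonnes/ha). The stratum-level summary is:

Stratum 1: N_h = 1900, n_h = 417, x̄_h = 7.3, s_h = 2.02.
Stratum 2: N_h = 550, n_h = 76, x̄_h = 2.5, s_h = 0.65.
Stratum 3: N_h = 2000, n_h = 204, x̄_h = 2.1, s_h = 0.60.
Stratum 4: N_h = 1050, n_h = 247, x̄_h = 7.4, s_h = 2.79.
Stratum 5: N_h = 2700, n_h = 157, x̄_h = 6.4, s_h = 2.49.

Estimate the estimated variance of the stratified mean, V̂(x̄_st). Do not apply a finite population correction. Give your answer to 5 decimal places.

V̂(x̄_st) = Σ W_h² s_h²/n_h, with W_h = N_h/N and N = 8200:
  stratum 1: (1900/8200)²·2.02²/417 = 0.000525347
  stratum 2: (550/8200)²·0.65²/76 = 2.50098e-05
  stratum 3: (2000/8200)²·0.60²/204 = 0.00010498
  stratum 4: (1050/8200)²·2.79²/247 = 0.000516728
  stratum 5: (2700/8200)²·2.49²/157 = 0.00428153
V̂(x̄_st) = 0.00545359

V̂(x̄_st) ≈ 0.00545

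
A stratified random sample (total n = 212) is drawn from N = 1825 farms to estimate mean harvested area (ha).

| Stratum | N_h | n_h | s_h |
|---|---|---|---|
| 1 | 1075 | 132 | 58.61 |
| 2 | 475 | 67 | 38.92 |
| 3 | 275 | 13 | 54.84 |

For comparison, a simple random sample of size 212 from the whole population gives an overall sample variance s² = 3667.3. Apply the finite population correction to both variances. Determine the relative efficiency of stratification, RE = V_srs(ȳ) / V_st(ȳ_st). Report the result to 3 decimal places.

RE ≈ 1.074

V̂(ȳ_st) = Σ W_h² (1 − n_h/N_h) s_h²/n_h, with W_h = N_h/N and N = 1825:
  stratum 1: (1075/1825)²·(1 − 132/1075)·58.61²/132 = 7.92071
  stratum 2: (475/1825)²·(1 − 67/475)·38.92²/67 = 1.31552
  stratum 3: (275/1825)²·(1 − 13/275)·54.84²/13 = 5.00449
V_st = 14.2407
V_srs = (1 − 212/1825)·3667.3/212 = 15.2891
Relative efficiency = V_srs / V_st = 15.2891/14.2407 = 1.0736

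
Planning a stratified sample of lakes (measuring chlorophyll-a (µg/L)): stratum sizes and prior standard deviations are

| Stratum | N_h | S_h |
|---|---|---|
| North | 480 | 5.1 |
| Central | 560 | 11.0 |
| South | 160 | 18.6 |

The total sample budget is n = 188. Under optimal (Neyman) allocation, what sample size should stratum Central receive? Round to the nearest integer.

Neyman allocation: n_h = n · N_h S_h / Σ N_i S_i, with n = 188.
  stratum North: N_h·S_h = 480·5.1 = 2448.00
  stratum Central: N_h·S_h = 560·11.0 = 6160.00
  stratum South: N_h·S_h = 160·18.6 = 2976.00
Σ N_h S_h = 11584.00
n for stratum Central = 188·6160.00/11584.00 = 99.972 → 100

100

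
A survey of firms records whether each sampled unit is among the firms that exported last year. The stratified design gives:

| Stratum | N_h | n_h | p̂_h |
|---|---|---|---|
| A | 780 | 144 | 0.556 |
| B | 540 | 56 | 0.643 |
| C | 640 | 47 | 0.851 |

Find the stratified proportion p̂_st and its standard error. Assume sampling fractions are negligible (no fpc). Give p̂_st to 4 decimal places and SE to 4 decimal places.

p̂_st ≈ 0.6763, SE ≈ 0.0297

N = 1960; stratum weights W_h = N_h/N.
p̂_st = Σ W_h p̂_h = (780·0.556 + 540·0.643 + 640·0.851)/1960 = 0.67630
V̂(p̂_st) = Σ W_h² p̂_h(1−p̂_h)/(n_h−1):
  stratum A: (780/1960)²·0.556·0.444/143 = 0.0002734
  stratum B: (540/1960)²·0.643·0.357/55 = 0.000316805
  stratum C: (640/1960)²·0.851·0.149/46 = 0.000293904
V̂(p̂_st) = 0.000884109; SE = √V̂ = 0.029734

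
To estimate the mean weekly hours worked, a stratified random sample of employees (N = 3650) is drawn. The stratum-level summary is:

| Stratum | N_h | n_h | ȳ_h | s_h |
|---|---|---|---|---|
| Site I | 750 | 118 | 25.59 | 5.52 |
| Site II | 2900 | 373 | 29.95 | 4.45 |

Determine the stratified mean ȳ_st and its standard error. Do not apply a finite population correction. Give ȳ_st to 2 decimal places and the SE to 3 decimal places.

ȳ_st ≈ 29.05, SE ≈ 0.211

ȳ_st = Σ W_h ȳ_h = (750·25.59 + 2900·29.95)/3650 = 29.05411
V̂(ȳ_st) = Σ W_h² s_h²/n_h, with W_h = N_h/N and N = 3650:
  stratum Site I: (750/3650)²·5.52²/118 = 0.0109027
  stratum Site II: (2900/3650)²·4.45²/373 = 0.0335136
V̂(ȳ_st) = 0.0444163
SE(ȳ_st) = √0.0444163 = 0.210752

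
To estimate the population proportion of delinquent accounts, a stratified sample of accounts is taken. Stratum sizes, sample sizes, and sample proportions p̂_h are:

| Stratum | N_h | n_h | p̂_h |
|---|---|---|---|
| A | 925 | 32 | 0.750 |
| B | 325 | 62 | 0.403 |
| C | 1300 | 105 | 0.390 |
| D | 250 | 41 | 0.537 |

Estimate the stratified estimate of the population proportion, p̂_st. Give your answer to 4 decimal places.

N = 2800; stratum weights W_h = N_h/N.
p̂_st = Σ W_h p̂_h = (925·0.750 + 325·0.403 + 1300·0.390 + 250·0.537)/2800 = 0.52356

p̂_st ≈ 0.5236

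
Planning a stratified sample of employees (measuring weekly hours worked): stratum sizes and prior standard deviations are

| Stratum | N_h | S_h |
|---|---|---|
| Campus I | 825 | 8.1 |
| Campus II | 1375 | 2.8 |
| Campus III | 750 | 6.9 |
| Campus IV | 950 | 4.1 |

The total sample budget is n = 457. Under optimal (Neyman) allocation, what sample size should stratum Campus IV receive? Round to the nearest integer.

Neyman allocation: n_h = n · N_h S_h / Σ N_i S_i, with n = 457.
  stratum Campus I: N_h·S_h = 825·8.1 = 6682.50
  stratum Campus II: N_h·S_h = 1375·2.8 = 3850.00
  stratum Campus III: N_h·S_h = 750·6.9 = 5175.00
  stratum Campus IV: N_h·S_h = 950·4.1 = 3895.00
Σ N_h S_h = 19602.50
n for stratum Campus IV = 457·3895.00/19602.50 = 90.806 → 91

91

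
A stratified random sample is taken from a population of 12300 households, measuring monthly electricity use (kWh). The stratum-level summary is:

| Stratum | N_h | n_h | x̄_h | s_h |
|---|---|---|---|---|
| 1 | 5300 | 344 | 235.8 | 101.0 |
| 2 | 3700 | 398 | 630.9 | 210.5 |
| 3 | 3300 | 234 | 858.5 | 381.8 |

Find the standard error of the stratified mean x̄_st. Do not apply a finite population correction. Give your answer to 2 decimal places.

SE(x̄_st) ≈ 7.77

V̂(x̄_st) = Σ W_h² s_h²/n_h, with W_h = N_h/N and N = 12300:
  stratum 1: (5300/12300)²·101.0²/344 = 5.50587
  stratum 2: (3700/12300)²·210.5²/398 = 10.0743
  stratum 3: (3300/12300)²·381.8²/234 = 44.8408
V̂(x̄_st) = 60.421
SE(x̄_st) = √60.421 = 7.77309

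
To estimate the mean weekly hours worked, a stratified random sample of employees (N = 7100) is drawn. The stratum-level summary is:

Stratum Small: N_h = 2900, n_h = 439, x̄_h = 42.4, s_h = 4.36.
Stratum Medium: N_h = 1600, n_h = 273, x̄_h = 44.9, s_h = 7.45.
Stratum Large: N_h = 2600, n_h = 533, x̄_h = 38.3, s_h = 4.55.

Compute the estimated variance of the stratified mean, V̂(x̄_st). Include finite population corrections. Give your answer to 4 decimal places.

V̂(x̄_st) = Σ W_h² (1 − n_h/N_h) s_h²/n_h, with W_h = N_h/N and N = 7100:
  stratum Small: (2900/7100)²·(1 − 439/2900)·4.36²/439 = 0.00613058
  stratum Medium: (1600/7100)²·(1 − 273/1600)·7.45²/273 = 0.00856296
  stratum Large: (2600/7100)²·(1 − 533/2600)·4.55²/533 = 0.00414088
V̂(x̄_st) = 0.0188344

V̂(x̄_st) ≈ 0.0188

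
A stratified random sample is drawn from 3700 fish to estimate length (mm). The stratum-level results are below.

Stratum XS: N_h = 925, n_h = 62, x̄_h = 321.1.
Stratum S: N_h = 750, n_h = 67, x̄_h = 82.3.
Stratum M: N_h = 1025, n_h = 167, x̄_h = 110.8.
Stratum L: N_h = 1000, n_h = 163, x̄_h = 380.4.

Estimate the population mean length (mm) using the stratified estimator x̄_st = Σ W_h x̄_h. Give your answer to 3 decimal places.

x̄_st ≈ 230.463

N = Σ N_h = 3700. Stratum weights W_h = N_h/N.
x̄_st = (925·321.1 + 750·82.3 + 1025·110.8 + 1000·380.4) / 3700 = 230.46284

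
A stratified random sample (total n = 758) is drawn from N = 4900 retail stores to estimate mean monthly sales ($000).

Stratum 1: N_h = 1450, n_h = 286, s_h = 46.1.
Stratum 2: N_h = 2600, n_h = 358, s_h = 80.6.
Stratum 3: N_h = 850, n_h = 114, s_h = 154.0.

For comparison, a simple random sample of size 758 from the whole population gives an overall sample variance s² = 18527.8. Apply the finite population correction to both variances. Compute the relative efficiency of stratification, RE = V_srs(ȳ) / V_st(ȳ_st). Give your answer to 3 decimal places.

V̂(ȳ_st) = Σ W_h² (1 − n_h/N_h) s_h²/n_h, with W_h = N_h/N and N = 4900:
  stratum 1: (1450/4900)²·(1 − 286/1450)·46.1²/286 = 0.522354
  stratum 2: (2600/4900)²·(1 − 358/2600)·80.6²/358 = 4.40559
  stratum 3: (850/4900)²·(1 − 114/850)·154.0²/114 = 5.42052
V_st = 10.3485
V_srs = (1 − 758/4900)·18527.8/758 = 20.6618
Relative efficiency = V_srs / V_st = 20.6618/10.3485 = 1.9966

RE ≈ 1.997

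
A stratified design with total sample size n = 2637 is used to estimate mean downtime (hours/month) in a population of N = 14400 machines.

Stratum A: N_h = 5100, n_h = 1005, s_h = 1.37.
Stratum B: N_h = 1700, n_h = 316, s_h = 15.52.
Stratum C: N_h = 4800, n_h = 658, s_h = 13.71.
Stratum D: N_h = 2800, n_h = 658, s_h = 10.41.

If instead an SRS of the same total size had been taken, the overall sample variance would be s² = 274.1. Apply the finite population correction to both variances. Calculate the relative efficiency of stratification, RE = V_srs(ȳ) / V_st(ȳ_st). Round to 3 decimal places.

V̂(ȳ_st) = Σ W_h² (1 − n_h/N_h) s_h²/n_h, with W_h = N_h/N and N = 14400:
  stratum A: (5100/14400)²·(1 − 1005/5100)·1.37²/1005 = 0.000188094
  stratum B: (1700/14400)²·(1 − 316/1700)·15.52²/316 = 0.00864881
  stratum C: (4800/14400)²·(1 − 658/4800)·13.71²/658 = 0.0273889
  stratum D: (2800/14400)²·(1 − 658/2800)·10.41²/658 = 0.00476352
V_st = 0.0409894
V_srs = (1 − 2637/14400)·274.1/2637 = 0.0849092
Relative efficiency = V_srs / V_st = 0.0849092/0.0409894 = 2.0715

RE ≈ 2.071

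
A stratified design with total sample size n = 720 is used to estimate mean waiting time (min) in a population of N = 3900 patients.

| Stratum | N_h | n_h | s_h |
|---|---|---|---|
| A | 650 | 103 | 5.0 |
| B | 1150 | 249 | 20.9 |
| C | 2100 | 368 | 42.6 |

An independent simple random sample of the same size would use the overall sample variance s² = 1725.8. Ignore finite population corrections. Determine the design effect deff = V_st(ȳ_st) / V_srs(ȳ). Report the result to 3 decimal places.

V̂(ȳ_st) = Σ W_h² s_h²/n_h, with W_h = N_h/N and N = 3900:
  stratum A: (650/3900)²·5.0²/103 = 0.00674218
  stratum B: (1150/3900)²·20.9²/249 = 0.152532
  stratum C: (2100/3900)²·42.6²/368 = 1.42982
V_st = 1.58909
V_srs = s²/n = 1725.8/720 = 2.39694
deff = V_st / V_srs = 1.58909/2.39694 = 0.6630

deff ≈ 0.663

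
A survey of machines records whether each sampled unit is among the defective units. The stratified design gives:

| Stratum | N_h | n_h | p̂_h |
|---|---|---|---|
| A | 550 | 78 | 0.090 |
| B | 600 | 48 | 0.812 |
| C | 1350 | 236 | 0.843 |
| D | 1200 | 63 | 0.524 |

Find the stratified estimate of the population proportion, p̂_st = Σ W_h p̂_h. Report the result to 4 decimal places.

N = 3700; stratum weights W_h = N_h/N.
p̂_st = Σ W_h p̂_h = (550·0.090 + 600·0.812 + 1350·0.843 + 1200·0.524)/3700 = 0.62258

p̂_st ≈ 0.6226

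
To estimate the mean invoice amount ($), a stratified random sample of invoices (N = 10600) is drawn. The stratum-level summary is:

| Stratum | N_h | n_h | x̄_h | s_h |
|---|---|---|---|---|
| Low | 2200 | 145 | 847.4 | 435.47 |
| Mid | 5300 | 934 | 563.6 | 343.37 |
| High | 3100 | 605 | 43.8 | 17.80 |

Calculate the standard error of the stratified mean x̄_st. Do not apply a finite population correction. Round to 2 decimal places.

V̂(x̄_st) = Σ W_h² s_h²/n_h, with W_h = N_h/N and N = 10600:
  stratum Low: (2200/10600)²·435.47²/145 = 56.3355
  stratum Mid: (5300/10600)²·343.37²/934 = 31.5586
  stratum High: (3100/10600)²·17.80²/605 = 0.0447916
V̂(x̄_st) = 87.9389
SE(x̄_st) = √87.9389 = 9.37757

SE(x̄_st) ≈ 9.38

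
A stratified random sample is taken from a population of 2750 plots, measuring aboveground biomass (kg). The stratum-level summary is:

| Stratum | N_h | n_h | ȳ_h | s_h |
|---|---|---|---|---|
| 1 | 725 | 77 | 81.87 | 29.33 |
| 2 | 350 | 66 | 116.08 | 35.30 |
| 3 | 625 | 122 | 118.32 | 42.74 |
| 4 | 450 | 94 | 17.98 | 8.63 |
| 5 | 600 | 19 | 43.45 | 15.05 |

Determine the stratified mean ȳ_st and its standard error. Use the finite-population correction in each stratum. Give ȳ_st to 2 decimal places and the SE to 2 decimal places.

ȳ_st ≈ 75.67, SE ≈ 1.46

ȳ_st = Σ W_h ȳ_h = (725·81.87 + 350·116.08 + 625·118.32 + 450·17.98 + 600·43.45)/2750 = 75.67082
V̂(ȳ_st) = Σ W_h² (1 − n_h/N_h) s_h²/n_h, with W_h = N_h/N and N = 2750:
  stratum 1: (725/2750)²·(1 − 77/725)·29.33²/77 = 0.694034
  stratum 2: (350/2750)²·(1 − 66/350)·35.30²/66 = 0.248157
  stratum 3: (625/2750)²·(1 − 122/625)·42.74²/122 = 0.622432
  stratum 4: (450/2750)²·(1 − 94/450)·8.63²/94 = 0.0167838
  stratum 5: (600/2750)²·(1 − 19/600)·15.05²/19 = 0.549517
V̂(ȳ_st) = 2.13092
SE(ȳ_st) = √2.13092 = 1.45977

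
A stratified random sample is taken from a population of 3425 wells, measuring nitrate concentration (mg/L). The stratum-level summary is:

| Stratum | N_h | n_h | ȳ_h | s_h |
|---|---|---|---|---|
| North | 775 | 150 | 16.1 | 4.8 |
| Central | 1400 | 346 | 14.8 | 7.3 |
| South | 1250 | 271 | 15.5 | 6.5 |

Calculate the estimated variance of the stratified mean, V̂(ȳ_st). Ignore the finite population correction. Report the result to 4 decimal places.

V̂(ȳ_st) ≈ 0.0544

V̂(ȳ_st) = Σ W_h² s_h²/n_h, with W_h = N_h/N and N = 3425:
  stratum North: (775/3425)²·4.8²/150 = 0.00786454
  stratum Central: (1400/3425)²·7.3²/346 = 0.0257338
  stratum South: (1250/3425)²·6.5²/271 = 0.0207662
V̂(ȳ_st) = 0.0543645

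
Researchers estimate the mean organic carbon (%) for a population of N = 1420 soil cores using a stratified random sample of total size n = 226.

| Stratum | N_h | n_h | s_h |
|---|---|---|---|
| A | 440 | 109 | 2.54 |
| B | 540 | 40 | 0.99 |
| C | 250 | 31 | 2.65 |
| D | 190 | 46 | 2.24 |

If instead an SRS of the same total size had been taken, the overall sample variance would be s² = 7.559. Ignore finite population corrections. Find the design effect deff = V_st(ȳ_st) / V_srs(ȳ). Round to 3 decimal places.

V̂(ȳ_st) = Σ W_h² s_h²/n_h, with W_h = N_h/N and N = 1420:
  stratum A: (440/1420)²·2.54²/109 = 0.00568289
  stratum B: (540/1420)²·0.99²/40 = 0.00354341
  stratum C: (250/1420)²·2.65²/31 = 0.00702156
  stratum D: (190/1420)²·2.24²/46 = 0.00195285
V_st = 0.0182007
V_srs = s²/n = 7.559/226 = 0.0334469
deff = V_st / V_srs = 0.0182007/0.0334469 = 0.5442

deff ≈ 0.544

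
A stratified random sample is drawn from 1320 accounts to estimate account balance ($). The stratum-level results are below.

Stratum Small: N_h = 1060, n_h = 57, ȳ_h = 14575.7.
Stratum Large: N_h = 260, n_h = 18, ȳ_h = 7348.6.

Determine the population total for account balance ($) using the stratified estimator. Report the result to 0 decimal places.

τ̂_st ≈ 17360878

τ̂_st = Σ N_h ȳ_h = 1060·14575.7 + 260·7348.6 = 17360878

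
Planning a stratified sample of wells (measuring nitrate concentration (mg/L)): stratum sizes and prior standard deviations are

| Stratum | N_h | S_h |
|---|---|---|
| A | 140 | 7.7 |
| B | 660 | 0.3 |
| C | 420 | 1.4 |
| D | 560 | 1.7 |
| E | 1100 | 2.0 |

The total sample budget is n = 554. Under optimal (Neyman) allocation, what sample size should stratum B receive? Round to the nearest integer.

22

Neyman allocation: n_h = n · N_h S_h / Σ N_i S_i, with n = 554.
  stratum A: N_h·S_h = 140·7.7 = 1078.00
  stratum B: N_h·S_h = 660·0.3 = 198.00
  stratum C: N_h·S_h = 420·1.4 = 588.00
  stratum D: N_h·S_h = 560·1.7 = 952.00
  stratum E: N_h·S_h = 1100·2.0 = 2200.00
Σ N_h S_h = 5016.00
n for stratum B = 554·198.00/5016.00 = 21.868 → 22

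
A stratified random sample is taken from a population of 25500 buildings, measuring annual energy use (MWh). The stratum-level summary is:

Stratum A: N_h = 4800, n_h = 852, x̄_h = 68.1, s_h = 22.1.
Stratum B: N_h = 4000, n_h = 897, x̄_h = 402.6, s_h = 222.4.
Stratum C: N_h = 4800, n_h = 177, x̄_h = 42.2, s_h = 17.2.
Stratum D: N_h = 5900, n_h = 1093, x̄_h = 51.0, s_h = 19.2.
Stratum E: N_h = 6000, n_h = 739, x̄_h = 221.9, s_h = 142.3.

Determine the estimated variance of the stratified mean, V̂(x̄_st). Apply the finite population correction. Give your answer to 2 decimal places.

V̂(x̄_st) ≈ 2.47

V̂(x̄_st) = Σ W_h² (1 − n_h/N_h) s_h²/n_h, with W_h = N_h/N and N = 25500:
  stratum A: (4800/25500)²·(1 − 852/4800)·22.1²/852 = 0.0167064
  stratum B: (4000/25500)²·(1 − 897/4000)·222.4²/897 = 1.05254
  stratum C: (4800/25500)²·(1 − 177/4800)·17.2²/177 = 0.0570385
  stratum D: (5900/25500)²·(1 − 1093/5900)·19.2²/1093 = 0.0147105
  stratum E: (6000/25500)²·(1 − 739/6000)·142.3²/739 = 1.33016
V̂(x̄_st) = 2.47116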